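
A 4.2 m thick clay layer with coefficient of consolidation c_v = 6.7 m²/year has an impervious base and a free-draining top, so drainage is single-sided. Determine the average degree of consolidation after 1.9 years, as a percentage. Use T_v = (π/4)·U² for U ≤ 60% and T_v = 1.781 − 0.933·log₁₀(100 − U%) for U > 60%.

U ≈ 86.3 %

Drainage path length: H_d = H = 4.2 m (single drainage).
T_v = c_v·t/H_d² = 6.7×1.9/4.2² = 0.72166.
T_v = 0.72166 corresponds to the U > 60% branch:
U = 1 − 10^((1.781 − T_v)/0.933)/100 = 0.8634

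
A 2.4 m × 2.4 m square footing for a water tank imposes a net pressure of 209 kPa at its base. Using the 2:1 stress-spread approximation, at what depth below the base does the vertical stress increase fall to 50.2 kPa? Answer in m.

2:1 spreading — at depth z the loaded area has grown by z in each plan dimension:
qB²/(B+z)² = Δσ_z ⇒ z = B(√(q/Δσ_z) − 1) = 2.4×(√(209/50.2) − 1) = 2.497 m

z ≈ 2.5 m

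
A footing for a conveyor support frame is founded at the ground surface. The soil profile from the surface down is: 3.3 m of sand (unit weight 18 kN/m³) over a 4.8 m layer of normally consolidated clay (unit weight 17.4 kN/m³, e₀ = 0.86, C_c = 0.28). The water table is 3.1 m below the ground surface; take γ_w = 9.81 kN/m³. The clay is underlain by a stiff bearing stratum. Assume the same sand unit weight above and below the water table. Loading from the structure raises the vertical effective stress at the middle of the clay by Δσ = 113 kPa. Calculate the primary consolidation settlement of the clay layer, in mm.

Mid-depth of clay below the ground surface: z = 3.3 + 4.8/2 = 5.7 m.
Total vertical stress at mid-clay: σ_v = 18×3.3 + 17.4×2.4 = 101.16 kPa.
Pore pressure: u = 9.81×(5.7 − 3.1) = 25.506 kPa.
Initial effective stress: σ'_0 = σ_v − u = 101.16 − 25.506 = 75.654 kPa.
Final effective stress: σ'_f = σ'_0 + Δσ = 75.654 + 113 = 188.65 kPa.
Normally consolidated clay, so the full stress increment lies on the virgin compression line:
S_c = C_c·H/(1+e₀)·log₁₀(σ'_f/σ'_0) = 0.28×4.8/(1+0.86)×log₁₀(188.65/75.654)
    = 0.72258 × 0.39682 = 0.2867 m

S_c ≈ 287 mm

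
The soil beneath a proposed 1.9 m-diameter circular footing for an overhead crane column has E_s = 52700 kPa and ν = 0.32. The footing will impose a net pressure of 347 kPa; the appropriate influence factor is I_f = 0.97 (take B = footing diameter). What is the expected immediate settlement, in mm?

S_e ≈ 10.9 mm

Immediate (elastic) settlement: S_e = q·B·(1−ν²)/E_s · I_f.
S_e = 347 × 1.9 × (1 − 0.32²) / 52700 × 0.97
    = 347 × 1.9 × 0.8976 / 52700 × 0.97
    = 0.01089 m = 10.89 mm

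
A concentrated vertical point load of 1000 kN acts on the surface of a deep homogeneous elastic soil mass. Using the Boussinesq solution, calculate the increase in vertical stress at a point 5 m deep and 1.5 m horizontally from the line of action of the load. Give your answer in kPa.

Δσ_z ≈ 15.4 kPa

Boussinesq vertical stress below a point load on an elastic half-space:
Δσ_z = 3P/(2πz²) · [1 + (r/z)²]^(−5/2)
r/z = 1.5/5 = 0.3; [1+(r/z)²]^(−5/2) = 0.80618.
Δσ_z = 3×1000/(2π×5²) × 0.80618 = 19.099 × 0.80618 = 15.4 kPa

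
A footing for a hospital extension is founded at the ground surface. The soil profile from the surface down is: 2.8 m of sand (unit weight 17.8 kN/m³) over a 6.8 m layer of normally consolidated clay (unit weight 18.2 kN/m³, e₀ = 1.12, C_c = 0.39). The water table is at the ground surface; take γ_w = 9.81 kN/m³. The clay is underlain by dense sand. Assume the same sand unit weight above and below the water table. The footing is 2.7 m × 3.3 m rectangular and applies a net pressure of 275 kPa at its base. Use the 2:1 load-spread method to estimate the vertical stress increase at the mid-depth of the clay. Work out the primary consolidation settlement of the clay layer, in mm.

Mid-depth of clay below the ground surface: z = 2.8 + 6.8/2 = 6.2 m.
Total vertical stress at mid-clay: σ_v = 17.8×2.8 + 18.2×3.4 = 111.72 kPa.
Pore pressure: u = 9.81×(6.2 − 0) = 60.822 kPa.
Initial effective stress: σ'_0 = σ_v − u = 111.72 − 60.822 = 50.898 kPa.
Stress increase at mid-clay by the 2:1 spreading method:
Δσ = qBL/((B+z)(L+z)) = 275×2.7×3.3/((2.7+6.2)(3.3+6.2)) = 28.98 kPa
Final effective stress: σ'_f = σ'_0 + Δσ = 50.898 + 28.98 = 79.878 kPa.
Normally consolidated clay, so the full stress increment lies on the virgin compression line:
S_c = C_c·H/(1+e₀)·log₁₀(σ'_f/σ'_0) = 0.39×6.8/(1+1.12)×log₁₀(79.878/50.898)
    = 1.2509 × 0.19573 = 0.2448 m

S_c ≈ 245 mm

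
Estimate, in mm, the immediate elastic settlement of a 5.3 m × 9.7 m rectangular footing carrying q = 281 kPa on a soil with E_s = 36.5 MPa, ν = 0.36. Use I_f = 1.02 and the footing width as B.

Immediate (elastic) settlement: S_e = q·B·(1−ν²)/E_s · I_f.
E_s = 36.5 MPa = 36500 kPa.
S_e = 281 × 5.3 × (1 − 0.36²) / 36500 × 1.02
    = 281 × 5.3 × 0.8704 / 36500 × 1.02
    = 0.03622 m = 36.22 mm

S_e ≈ 36.2 mm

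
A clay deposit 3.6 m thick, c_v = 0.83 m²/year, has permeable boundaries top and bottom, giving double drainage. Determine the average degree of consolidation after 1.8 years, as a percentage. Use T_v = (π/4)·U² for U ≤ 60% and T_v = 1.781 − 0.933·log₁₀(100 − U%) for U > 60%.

Drainage path length: H_d = H/2 = 1.8 m (double drainage).
T_v = c_v·t/H_d² = 0.83×1.8/1.8² = 0.46111.
T_v = 0.46111 corresponds to the U > 60% branch:
U = 1 − 10^((1.781 − T_v)/0.933)/100 = 0.7402

U ≈ 74 %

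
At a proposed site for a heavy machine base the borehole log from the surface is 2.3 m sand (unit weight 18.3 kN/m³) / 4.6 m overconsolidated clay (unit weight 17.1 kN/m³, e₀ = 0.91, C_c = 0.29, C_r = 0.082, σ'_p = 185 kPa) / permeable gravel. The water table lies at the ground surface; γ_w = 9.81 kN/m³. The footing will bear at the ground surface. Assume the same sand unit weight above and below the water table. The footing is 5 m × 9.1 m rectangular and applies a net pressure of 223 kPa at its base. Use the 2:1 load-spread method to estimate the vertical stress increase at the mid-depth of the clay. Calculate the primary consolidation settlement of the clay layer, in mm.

S_c ≈ 97.7 mm

Mid-depth of clay below the ground surface: z = 2.3 + 4.6/2 = 4.6 m.
Total vertical stress at mid-clay: σ_v = 18.3×2.3 + 17.1×2.3 = 81.42 kPa.
Pore pressure: u = 9.81×(4.6 − 0) = 45.126 kPa.
Initial effective stress: σ'_0 = σ_v − u = 81.42 − 45.126 = 36.294 kPa.
Stress increase at mid-clay by the 2:1 spreading method:
Δσ = qBL/((B+z)(L+z)) = 223×5×9.1/((5+4.6)(9.1+4.6)) = 77.148 kPa
Final effective stress: σ'_f = 36.294 + 77.148 = 113.44 kPa.
σ'_f = 113.44 ≤ σ'_p = 185 kPa, so the clay remains overconsolidated and only the recompression index applies:
S_c = C_r·H/(1+e₀)·log₁₀(σ'_f/σ'_0) = 0.082×4.6/1.91×log₁₀(113.44/36.294)
    = 0.19749 × 0.49493 = 0.09774 m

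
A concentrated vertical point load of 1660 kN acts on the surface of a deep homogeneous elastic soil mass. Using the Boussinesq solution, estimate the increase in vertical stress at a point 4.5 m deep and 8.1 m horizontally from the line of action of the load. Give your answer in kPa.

Boussinesq vertical stress below a point load on an elastic half-space:
Δσ_z = 3P/(2πz²) · [1 + (r/z)²]^(−5/2)
r/z = 8.1/4.5 = 1.8; [1+(r/z)²]^(−5/2) = 0.027014.
Δσ_z = 3×1660/(2π×4.5²) × 0.027014 = 39.14 × 0.027014 = 1.057 kPa

Δσ_z ≈ 1.06 kPa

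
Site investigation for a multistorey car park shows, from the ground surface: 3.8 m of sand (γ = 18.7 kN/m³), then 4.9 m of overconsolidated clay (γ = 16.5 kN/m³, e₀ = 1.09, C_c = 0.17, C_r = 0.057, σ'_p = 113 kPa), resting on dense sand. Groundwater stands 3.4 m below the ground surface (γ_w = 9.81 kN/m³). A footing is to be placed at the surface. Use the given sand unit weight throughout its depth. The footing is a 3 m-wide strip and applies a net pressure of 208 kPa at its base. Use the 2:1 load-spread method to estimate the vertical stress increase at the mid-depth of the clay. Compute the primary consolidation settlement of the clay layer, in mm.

S_c ≈ 67.7 mm

Mid-depth of clay below the ground surface: z = 3.8 + 4.9/2 = 6.25 m.
Total vertical stress at mid-clay: σ_v = 18.7×3.8 + 16.5×2.45 = 111.48 kPa.
Pore pressure: u = 9.81×(6.25 − 3.4) = 27.959 kPa.
Initial effective stress: σ'_0 = σ_v − u = 111.48 − 27.959 = 83.521 kPa.
Stress increase at mid-clay by the 2:1 spreading method:
Δσ = qB/(B+z) = 208×3/(3+6.25) = 67.459 kPa
Final effective stress: σ'_f = 83.521 + 67.459 = 150.98 kPa.
σ'_f = 150.98 > σ'_p = 113 kPa, so the stress path crosses the preconsolidation pressure — recompression up to σ'_p, then virgin compression beyond:
S_c = H/(1+e₀)·[C_r·log₁₀(σ'_p/σ'_0) + C_c·log₁₀(σ'_f/σ'_p)]
    = 4.9/2.09 × [0.057×log₁₀(113/83.521) + 0.17×log₁₀(150.98/113)]
    = 2.3445 × [0.0074831 + 0.021393] = 0.0677 m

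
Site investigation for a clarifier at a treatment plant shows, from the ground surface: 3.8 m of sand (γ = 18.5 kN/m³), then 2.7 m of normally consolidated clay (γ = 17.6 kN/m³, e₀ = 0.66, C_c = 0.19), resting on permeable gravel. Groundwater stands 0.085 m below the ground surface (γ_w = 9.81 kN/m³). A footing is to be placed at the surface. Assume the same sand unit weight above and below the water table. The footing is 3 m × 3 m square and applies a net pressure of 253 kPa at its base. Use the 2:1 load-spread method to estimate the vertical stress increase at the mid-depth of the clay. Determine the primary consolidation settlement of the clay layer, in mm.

S_c ≈ 76.8 mm

Mid-depth of clay below the ground surface: z = 3.8 + 2.7/2 = 5.15 m.
Total vertical stress at mid-clay: σ_v = 18.5×3.8 + 17.6×1.35 = 94.06 kPa.
Pore pressure: u = 9.81×(5.15 − 0.085) = 49.688 kPa.
Initial effective stress: σ'_0 = σ_v − u = 94.06 − 49.688 = 44.372 kPa.
Stress increase at mid-clay by the 2:1 spreading method:
Δσ = qBL/((B+z)(L+z)) = 253×3×3/((3+5.15)(3+5.15)) = 34.281 kPa
Final effective stress: σ'_f = σ'_0 + Δσ = 44.372 + 34.281 = 78.653 kPa.
Normally consolidated clay, so the full stress increment lies on the virgin compression line:
S_c = C_c·H/(1+e₀)·log₁₀(σ'_f/σ'_0) = 0.19×2.7/(1+0.66)×log₁₀(78.653/44.372)
    = 0.30904 × 0.24861 = 0.07683 m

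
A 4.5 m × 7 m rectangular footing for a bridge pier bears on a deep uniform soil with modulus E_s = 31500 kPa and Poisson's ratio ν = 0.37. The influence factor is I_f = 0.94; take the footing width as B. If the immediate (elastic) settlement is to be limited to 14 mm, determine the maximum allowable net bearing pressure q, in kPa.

q ≈ 121 kPa

S_e = q·B·(1−ν²)/E_s · I_f  ⇒  q = S_e·E_s / (B·(1−ν²)·I_f).
q = 0.014 × 31500 / (4.5 × 0.8631 × 0.94) = 120.8 kPa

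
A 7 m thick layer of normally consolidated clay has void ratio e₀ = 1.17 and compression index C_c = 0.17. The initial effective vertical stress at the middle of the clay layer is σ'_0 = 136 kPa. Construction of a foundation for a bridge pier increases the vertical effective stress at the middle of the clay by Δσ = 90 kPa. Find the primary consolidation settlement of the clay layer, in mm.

S_c ≈ 121 mm

Final effective stress: σ'_f = σ'_0 + Δσ = 136 + 90 = 226 kPa.
Normally consolidated clay, so the full stress increment lies on the virgin compression line:
S_c = C_c·H/(1+e₀)·log₁₀(σ'_f/σ'_0) = 0.17×7/(1+1.17)×log₁₀(226/136)
    = 0.54839 × 0.22057 = 0.121 m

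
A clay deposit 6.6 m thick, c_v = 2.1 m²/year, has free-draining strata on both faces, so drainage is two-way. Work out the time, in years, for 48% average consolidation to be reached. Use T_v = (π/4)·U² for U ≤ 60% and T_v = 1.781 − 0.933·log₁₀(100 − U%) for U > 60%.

Drainage path length: H_d = H/2 = 3.3 m (double drainage).
U ≤ 60%: T_v = (π/4)·U² = (π/4)×0.48² = 0.18096.
t = T_v·H_d²/c_v = 0.18096×3.3²/2.1 = 0.9384 years.

t ≈ 0.938 years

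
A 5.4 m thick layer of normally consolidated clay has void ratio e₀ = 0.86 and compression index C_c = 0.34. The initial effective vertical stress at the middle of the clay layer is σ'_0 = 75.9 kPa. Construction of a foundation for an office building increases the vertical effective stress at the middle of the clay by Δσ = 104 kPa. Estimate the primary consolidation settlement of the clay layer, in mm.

S_c ≈ 370 mm

Final effective stress: σ'_f = σ'_0 + Δσ = 75.9 + 104 = 179.9 kPa.
Normally consolidated clay, so the full stress increment lies on the virgin compression line:
S_c = C_c·H/(1+e₀)·log₁₀(σ'_f/σ'_0) = 0.34×5.4/(1+0.86)×log₁₀(179.9/75.9)
    = 0.9871 × 0.37479 = 0.37 m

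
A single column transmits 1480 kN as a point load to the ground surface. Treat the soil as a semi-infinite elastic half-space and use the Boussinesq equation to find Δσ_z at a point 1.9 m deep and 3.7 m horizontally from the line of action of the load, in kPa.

Boussinesq vertical stress below a point load on an elastic half-space:
Δσ_z = 3P/(2πz²) · [1 + (r/z)²]^(−5/2)
r/z = 3.7/1.9 = 1.9474; [1+(r/z)²]^(−5/2) = 0.019891.
Δσ_z = 3×1480/(2π×1.9²) × 0.019891 = 195.75 × 0.019891 = 3.894 kPa

Δσ_z ≈ 3.89 kPa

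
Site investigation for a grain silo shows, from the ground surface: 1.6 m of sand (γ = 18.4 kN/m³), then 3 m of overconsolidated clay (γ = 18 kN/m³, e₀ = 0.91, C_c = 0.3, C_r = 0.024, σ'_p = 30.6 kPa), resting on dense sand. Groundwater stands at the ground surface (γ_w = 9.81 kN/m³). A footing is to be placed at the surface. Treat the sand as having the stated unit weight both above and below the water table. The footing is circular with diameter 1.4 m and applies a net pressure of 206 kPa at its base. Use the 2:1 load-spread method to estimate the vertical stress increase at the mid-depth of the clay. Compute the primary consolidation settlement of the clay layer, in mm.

S_c ≈ 85.9 mm

Mid-depth of clay below the ground surface: z = 1.6 + 3/2 = 3.1 m.
Total vertical stress at mid-clay: σ_v = 18.4×1.6 + 18×1.5 = 56.44 kPa.
Pore pressure: u = 9.81×(3.1 − 0) = 30.411 kPa.
Initial effective stress: σ'_0 = σ_v − u = 56.44 − 30.411 = 26.029 kPa.
Stress increase at mid-clay by the 2:1 spreading method:
Δσ ≈ qD²/(D+z)² = 206×1.4²/(1.4+3.1)² = 19.939 kPa
Final effective stress: σ'_f = 26.029 + 19.939 = 45.968 kPa.
σ'_f = 45.968 > σ'_p = 30.6 kPa, so the stress path crosses the preconsolidation pressure — recompression up to σ'_p, then virgin compression beyond:
S_c = H/(1+e₀)·[C_r·log₁₀(σ'_p/σ'_0) + C_c·log₁₀(σ'_f/σ'_p)]
    = 3/1.91 × [0.024×log₁₀(30.6/26.029) + 0.3×log₁₀(45.968/30.6)]
    = 1.5707 × [0.0016863 + 0.05302] = 0.08593 m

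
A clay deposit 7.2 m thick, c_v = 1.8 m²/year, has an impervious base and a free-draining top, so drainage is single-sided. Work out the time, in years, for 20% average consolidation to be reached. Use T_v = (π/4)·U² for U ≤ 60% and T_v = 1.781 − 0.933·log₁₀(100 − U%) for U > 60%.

Drainage path length: H_d = H = 7.2 m (single drainage).
U ≤ 60%: T_v = (π/4)·U² = (π/4)×0.2² = 0.031416.
t = T_v·H_d²/c_v = 0.031416×7.2²/1.8 = 0.9048 years.

t ≈ 0.905 years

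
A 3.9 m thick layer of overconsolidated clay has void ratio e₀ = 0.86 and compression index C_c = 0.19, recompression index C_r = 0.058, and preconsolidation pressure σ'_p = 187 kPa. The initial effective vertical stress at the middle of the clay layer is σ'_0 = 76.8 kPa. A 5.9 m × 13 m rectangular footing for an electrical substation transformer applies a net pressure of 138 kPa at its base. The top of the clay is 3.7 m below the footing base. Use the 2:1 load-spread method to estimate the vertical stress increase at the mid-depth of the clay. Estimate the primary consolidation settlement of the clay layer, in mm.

S_c ≈ 26.1 mm

Mid-depth of clay below the footing base: z = 3.7 + 3.9/2 = 5.65 m.
Stress increase at mid-clay by the 2:1 spreading method:
Δσ = qBL/((B+z)(L+z)) = 138×5.9×13/((5.9+5.65)(13+5.65)) = 49.138 kPa
Final effective stress: σ'_f = 76.8 + 49.138 = 125.94 kPa.
σ'_f = 125.94 ≤ σ'_p = 187 kPa, so the clay remains overconsolidated and only the recompression index applies:
S_c = C_r·H/(1+e₀)·log₁₀(σ'_f/σ'_0) = 0.058×3.9/1.86×log₁₀(125.94/76.8)
    = 0.12161 × 0.2148 = 0.02612 m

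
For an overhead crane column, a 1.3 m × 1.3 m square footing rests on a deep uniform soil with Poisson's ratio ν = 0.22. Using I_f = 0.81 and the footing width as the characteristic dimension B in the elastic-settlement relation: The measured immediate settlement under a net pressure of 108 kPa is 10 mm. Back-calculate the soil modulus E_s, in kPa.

S_e = q·B·(1−ν²)/E_s · I_f  ⇒  E_s = q·B·(1−ν²)·I_f / S_e.
E_s = 108 × 1.3 × 0.9516 × 0.81 / 0.01 = 10820 kPa

E_s ≈ 10800 kPa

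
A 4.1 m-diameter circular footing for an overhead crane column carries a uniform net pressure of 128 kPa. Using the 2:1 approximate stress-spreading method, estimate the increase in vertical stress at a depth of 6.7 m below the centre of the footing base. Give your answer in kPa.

Δσ_z ≈ 18.4 kPa

By the 2:1 method the load spreads at 1 horizontal : 2 vertical, so at depth z the loaded area has grown by z in each plan dimension:
Δσ ≈ qD²/(D+z)² = 128×4.1²/(4.1+6.7)² = 18.447 kPa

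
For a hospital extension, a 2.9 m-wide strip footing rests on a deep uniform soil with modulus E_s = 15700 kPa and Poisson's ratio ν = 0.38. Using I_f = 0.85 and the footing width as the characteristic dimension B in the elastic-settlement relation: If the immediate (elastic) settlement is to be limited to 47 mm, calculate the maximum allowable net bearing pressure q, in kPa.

q ≈ 350 kPa

S_e = q·B·(1−ν²)/E_s · I_f  ⇒  q = S_e·E_s / (B·(1−ν²)·I_f).
q = 0.047 × 15700 / (2.9 × 0.8556 × 0.85) = 349.9 kPa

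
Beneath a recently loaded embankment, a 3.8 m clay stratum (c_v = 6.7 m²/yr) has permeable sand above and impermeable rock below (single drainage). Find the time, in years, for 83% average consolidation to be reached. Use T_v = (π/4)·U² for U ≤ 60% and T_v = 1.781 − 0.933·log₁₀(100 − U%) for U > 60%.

t ≈ 1.36 years

Drainage path length: H_d = H = 3.8 m (single drainage).
U > 60%: T_v = 1.781 − 0.933·log₁₀(100 − 83) = 0.63299.
t = T_v·H_d²/c_v = 0.63299×3.8²/6.7 = 1.364 years.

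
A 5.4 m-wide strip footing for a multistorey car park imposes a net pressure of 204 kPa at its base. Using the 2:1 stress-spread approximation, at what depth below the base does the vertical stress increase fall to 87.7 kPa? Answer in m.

z ≈ 7.16 m

2:1 spreading — at depth z the loaded area has grown by z in each plan dimension:
qB/(B+z) = Δσ_z ⇒ z = qB/Δσ_z − B = 204×5.4/87.7 − 5.4 = 7.161 m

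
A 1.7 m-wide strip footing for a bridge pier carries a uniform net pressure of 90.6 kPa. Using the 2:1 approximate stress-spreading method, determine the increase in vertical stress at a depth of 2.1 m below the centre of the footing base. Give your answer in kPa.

By the 2:1 method the load spreads at 1 horizontal : 2 vertical, so at depth z the loaded area has grown by z in each plan dimension:
Δσ = qB/(B+z) = 90.6×1.7/(1.7+2.1) = 40.532 kPa

Δσ_z ≈ 40.5 kPa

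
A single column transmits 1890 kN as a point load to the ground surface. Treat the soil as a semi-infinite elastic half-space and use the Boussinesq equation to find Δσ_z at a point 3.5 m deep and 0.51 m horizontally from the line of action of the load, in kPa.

Boussinesq vertical stress below a point load on an elastic half-space:
Δσ_z = 3P/(2πz²) · [1 + (r/z)²]^(−5/2)
r/z = 0.51/3.5 = 0.14571; [1+(r/z)²]^(−5/2) = 0.94883.
Δσ_z = 3×1890/(2π×3.5²) × 0.94883 = 73.666 × 0.94883 = 69.9 kPa

Δσ_z ≈ 69.9 kPa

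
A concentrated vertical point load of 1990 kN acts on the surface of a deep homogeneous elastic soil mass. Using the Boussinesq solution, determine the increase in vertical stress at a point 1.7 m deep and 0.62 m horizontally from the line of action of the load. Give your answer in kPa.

Δσ_z ≈ 241 kPa

Boussinesq vertical stress below a point load on an elastic half-space:
Δσ_z = 3P/(2πz²) · [1 + (r/z)²]^(−5/2)
r/z = 0.62/1.7 = 0.36471; [1+(r/z)²]^(−5/2) = 0.73184.
Δσ_z = 3×1990/(2π×1.7²) × 0.73184 = 328.77 × 0.73184 = 240.6 kPa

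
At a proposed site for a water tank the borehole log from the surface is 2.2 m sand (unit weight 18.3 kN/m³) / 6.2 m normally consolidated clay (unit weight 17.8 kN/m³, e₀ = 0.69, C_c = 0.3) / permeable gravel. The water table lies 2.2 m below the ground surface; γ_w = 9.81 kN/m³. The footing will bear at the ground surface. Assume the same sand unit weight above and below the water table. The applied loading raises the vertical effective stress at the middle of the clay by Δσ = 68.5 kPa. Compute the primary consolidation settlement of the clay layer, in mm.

Mid-depth of clay below the ground surface: z = 2.2 + 6.2/2 = 5.3 m.
Total vertical stress at mid-clay: σ_v = 18.3×2.2 + 17.8×3.1 = 95.44 kPa.
Pore pressure: u = 9.81×(5.3 − 2.2) = 30.411 kPa.
Initial effective stress: σ'_0 = σ_v − u = 95.44 − 30.411 = 65.029 kPa.
Final effective stress: σ'_f = σ'_0 + Δσ = 65.029 + 68.5 = 133.53 kPa.
Normally consolidated clay, so the full stress increment lies on the virgin compression line:
S_c = C_c·H/(1+e₀)·log₁₀(σ'_f/σ'_0) = 0.3×6.2/(1+0.69)×log₁₀(133.53/65.029)
    = 1.1006 × 0.31247 = 0.3439 m

S_c ≈ 344 mm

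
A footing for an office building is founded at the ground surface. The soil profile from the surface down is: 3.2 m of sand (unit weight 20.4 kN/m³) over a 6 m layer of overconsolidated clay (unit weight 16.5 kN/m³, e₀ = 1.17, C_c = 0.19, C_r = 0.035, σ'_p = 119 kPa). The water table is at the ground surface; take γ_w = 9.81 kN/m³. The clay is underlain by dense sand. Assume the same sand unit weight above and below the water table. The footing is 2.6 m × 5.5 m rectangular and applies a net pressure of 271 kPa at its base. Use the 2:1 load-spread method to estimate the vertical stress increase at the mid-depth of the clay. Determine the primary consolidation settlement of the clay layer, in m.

S_c ≈ 0.0222 m

Mid-depth of clay below the ground surface: z = 3.2 + 6/2 = 6.2 m.
Total vertical stress at mid-clay: σ_v = 20.4×3.2 + 16.5×3 = 114.78 kPa.
Pore pressure: u = 9.81×(6.2 − 0) = 60.822 kPa.
Initial effective stress: σ'_0 = σ_v − u = 114.78 − 60.822 = 53.958 kPa.
Stress increase at mid-clay by the 2:1 spreading method:
Δσ = qBL/((B+z)(L+z)) = 271×2.6×5.5/((2.6+6.2)(5.5+6.2)) = 37.639 kPa
Final effective stress: σ'_f = 53.958 + 37.639 = 91.597 kPa.
σ'_f = 91.597 ≤ σ'_p = 119 kPa, so the clay remains overconsolidated and only the recompression index applies:
S_c = C_r·H/(1+e₀)·log₁₀(σ'_f/σ'_0) = 0.035×6/2.17×log₁₀(91.597/53.958)
    = 0.096775 × 0.22983 = 0.02224 m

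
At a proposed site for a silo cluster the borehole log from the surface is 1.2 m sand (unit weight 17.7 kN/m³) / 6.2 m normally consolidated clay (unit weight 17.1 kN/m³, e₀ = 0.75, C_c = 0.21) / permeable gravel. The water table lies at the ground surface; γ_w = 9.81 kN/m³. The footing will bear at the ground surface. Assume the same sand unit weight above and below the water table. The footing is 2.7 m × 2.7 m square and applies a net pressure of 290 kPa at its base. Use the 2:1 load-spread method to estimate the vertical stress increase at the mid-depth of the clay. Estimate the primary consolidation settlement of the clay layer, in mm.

S_c ≈ 275 mm

Mid-depth of clay below the ground surface: z = 1.2 + 6.2/2 = 4.3 m.
Total vertical stress at mid-clay: σ_v = 17.7×1.2 + 17.1×3.1 = 74.25 kPa.
Pore pressure: u = 9.81×(4.3 − 0) = 42.183 kPa.
Initial effective stress: σ'_0 = σ_v − u = 74.25 − 42.183 = 32.067 kPa.
Stress increase at mid-clay by the 2:1 spreading method:
Δσ = qBL/((B+z)(L+z)) = 290×2.7×2.7/((2.7+4.3)(2.7+4.3)) = 43.145 kPa
Final effective stress: σ'_f = σ'_0 + Δσ = 32.067 + 43.145 = 75.212 kPa.
Normally consolidated clay, so the full stress increment lies on the virgin compression line:
S_c = C_c·H/(1+e₀)·log₁₀(σ'_f/σ'_0) = 0.21×6.2/(1+0.75)×log₁₀(75.212/32.067)
    = 0.744 × 0.37023 = 0.2755 m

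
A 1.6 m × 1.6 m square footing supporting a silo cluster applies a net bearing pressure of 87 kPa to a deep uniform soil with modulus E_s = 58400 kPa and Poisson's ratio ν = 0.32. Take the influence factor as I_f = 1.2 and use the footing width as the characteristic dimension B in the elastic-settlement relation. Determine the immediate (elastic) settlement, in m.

S_e ≈ 0.00257 m

Immediate (elastic) settlement: S_e = q·B·(1−ν²)/E_s · I_f.
S_e = 87 × 1.6 × (1 − 0.32²) / 58400 × 1.2
    = 87 × 1.6 × 0.8976 / 58400 × 1.2
    = 0.002567 m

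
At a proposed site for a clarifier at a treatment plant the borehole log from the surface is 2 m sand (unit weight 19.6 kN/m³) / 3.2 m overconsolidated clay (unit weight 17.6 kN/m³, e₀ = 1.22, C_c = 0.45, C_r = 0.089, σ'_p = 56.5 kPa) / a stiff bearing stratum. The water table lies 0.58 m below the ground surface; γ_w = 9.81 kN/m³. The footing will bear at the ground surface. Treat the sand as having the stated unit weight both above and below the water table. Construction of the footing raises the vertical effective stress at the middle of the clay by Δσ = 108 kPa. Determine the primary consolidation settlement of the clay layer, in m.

S_c ≈ 0.289 m

Mid-depth of clay below the ground surface: z = 2 + 3.2/2 = 3.6 m.
Total vertical stress at mid-clay: σ_v = 19.6×2 + 17.6×1.6 = 67.36 kPa.
Pore pressure: u = 9.81×(3.6 − 0.58) = 29.626 kPa.
Initial effective stress: σ'_0 = σ_v − u = 67.36 − 29.626 = 37.734 kPa.
Final effective stress: σ'_f = 37.734 + 108 = 145.73 kPa.
σ'_f = 145.73 > σ'_p = 56.5 kPa, so the stress path crosses the preconsolidation pressure — recompression up to σ'_p, then virgin compression beyond:
S_c = H/(1+e₀)·[C_r·log₁₀(σ'_p/σ'_0) + C_c·log₁₀(σ'_f/σ'_p)]
    = 3.2/2.22 × [0.089×log₁₀(56.5/37.734) + 0.45×log₁₀(145.73/56.5)]
    = 1.4414 × [0.015603 + 0.18518] = 0.2894 m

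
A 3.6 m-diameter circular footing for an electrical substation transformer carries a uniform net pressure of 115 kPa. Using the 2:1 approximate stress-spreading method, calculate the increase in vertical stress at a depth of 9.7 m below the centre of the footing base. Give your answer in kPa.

By the 2:1 method the load spreads at 1 horizontal : 2 vertical, so at depth z the loaded area has grown by z in each plan dimension:
Δσ ≈ qD²/(D+z)² = 115×3.6²/(3.6+9.7)² = 8.4256 kPa

Δσ_z ≈ 8.43 kPa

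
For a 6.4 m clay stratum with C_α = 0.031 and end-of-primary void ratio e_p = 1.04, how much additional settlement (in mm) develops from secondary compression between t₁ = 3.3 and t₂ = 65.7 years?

S_s ≈ 126 mm

Secondary compression: S_s = C_α·H/(1+e_p)·log₁₀(t₂/t₁)
S_s = 0.031×6.4/(1+1.04)×log₁₀(65.7/3.3)
    = 0.09725 × 1.299 = 0.1263 m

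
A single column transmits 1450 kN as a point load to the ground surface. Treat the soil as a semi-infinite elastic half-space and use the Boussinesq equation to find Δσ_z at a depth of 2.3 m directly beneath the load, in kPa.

Boussinesq vertical stress below a point load on an elastic half-space:
Δσ_z = 3P/(2πz²) · [1 + (r/z)²]^(−5/2)
r/z = 0/2.3 = 0; [1+(r/z)²]^(−5/2) = 1.
Δσ_z = 3×1450/(2π×2.3²) × 1 = 130.87 × 1 = 130.9 kPa

Δσ_z ≈ 131 kPa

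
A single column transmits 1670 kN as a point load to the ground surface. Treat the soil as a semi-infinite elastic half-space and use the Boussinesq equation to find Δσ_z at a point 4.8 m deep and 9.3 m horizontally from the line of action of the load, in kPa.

Δσ_z ≈ 0.702 kPa

Boussinesq vertical stress below a point load on an elastic half-space:
Δσ_z = 3P/(2πz²) · [1 + (r/z)²]^(−5/2)
r/z = 9.3/4.8 = 1.9375; [1+(r/z)²]^(−5/2) = 0.020294.
Δσ_z = 3×1670/(2π×4.8²) × 0.020294 = 34.608 × 0.020294 = 0.7023 kPa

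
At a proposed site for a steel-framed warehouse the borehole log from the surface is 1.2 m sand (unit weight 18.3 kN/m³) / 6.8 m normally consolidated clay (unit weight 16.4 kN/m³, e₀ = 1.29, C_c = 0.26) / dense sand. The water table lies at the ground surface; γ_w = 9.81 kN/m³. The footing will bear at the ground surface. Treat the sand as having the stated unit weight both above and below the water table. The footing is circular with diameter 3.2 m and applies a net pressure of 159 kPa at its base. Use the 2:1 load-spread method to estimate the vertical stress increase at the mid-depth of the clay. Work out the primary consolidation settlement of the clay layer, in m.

S_c ≈ 0.201 m

Mid-depth of clay below the ground surface: z = 1.2 + 6.8/2 = 4.6 m.
Total vertical stress at mid-clay: σ_v = 18.3×1.2 + 16.4×3.4 = 77.72 kPa.
Pore pressure: u = 9.81×(4.6 − 0) = 45.126 kPa.
Initial effective stress: σ'_0 = σ_v − u = 77.72 − 45.126 = 32.594 kPa.
Stress increase at mid-clay by the 2:1 spreading method:
Δσ ≈ qD²/(D+z)² = 159×3.2²/(3.2+4.6)² = 26.761 kPa
Final effective stress: σ'_f = σ'_0 + Δσ = 32.594 + 26.761 = 59.355 kPa.
Normally consolidated clay, so the full stress increment lies on the virgin compression line:
S_c = C_c·H/(1+e₀)·log₁₀(σ'_f/σ'_0) = 0.26×6.8/(1+1.29)×log₁₀(59.355/32.594)
    = 0.77205 × 0.26032 = 0.201 m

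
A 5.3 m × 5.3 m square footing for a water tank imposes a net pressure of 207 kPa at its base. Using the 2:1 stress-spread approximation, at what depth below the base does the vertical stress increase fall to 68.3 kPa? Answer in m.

z ≈ 3.93 m

2:1 spreading — at depth z the loaded area has grown by z in each plan dimension:
qB²/(B+z)² = Δσ_z ⇒ z = B(√(q/Δσ_z) − 1) = 5.3×(√(207/68.3) − 1) = 3.927 m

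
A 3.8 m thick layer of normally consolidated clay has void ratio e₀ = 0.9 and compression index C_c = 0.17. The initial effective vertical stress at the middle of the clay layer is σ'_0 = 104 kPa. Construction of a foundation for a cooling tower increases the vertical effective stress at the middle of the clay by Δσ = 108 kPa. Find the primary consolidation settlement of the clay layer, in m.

Final effective stress: σ'_f = σ'_0 + Δσ = 104 + 108 = 212 kPa.
Normally consolidated clay, so the full stress increment lies on the virgin compression line:
S_c = C_c·H/(1+e₀)·log₁₀(σ'_f/σ'_0) = 0.17×3.8/(1+0.9)×log₁₀(212/104)
    = 0.34 × 0.3093 = 0.1052 m

S_c ≈ 0.105 m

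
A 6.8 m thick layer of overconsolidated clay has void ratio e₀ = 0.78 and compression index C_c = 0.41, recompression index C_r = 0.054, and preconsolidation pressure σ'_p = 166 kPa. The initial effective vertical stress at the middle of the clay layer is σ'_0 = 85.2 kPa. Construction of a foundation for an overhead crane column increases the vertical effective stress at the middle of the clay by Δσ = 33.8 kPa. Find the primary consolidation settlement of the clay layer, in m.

Final effective stress: σ'_f = 85.2 + 33.8 = 119 kPa.
σ'_f = 119 ≤ σ'_p = 166 kPa, so the clay remains overconsolidated and only the recompression index applies:
S_c = C_r·H/(1+e₀)·log₁₀(σ'_f/σ'_0) = 0.054×6.8/1.78×log₁₀(119/85.2)
    = 0.20629 × 0.14511 = 0.02993 m

S_c ≈ 0.0299 m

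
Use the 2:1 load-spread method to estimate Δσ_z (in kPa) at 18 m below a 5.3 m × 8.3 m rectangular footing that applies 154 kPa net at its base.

By the 2:1 method the load spreads at 1 horizontal : 2 vertical, so at depth z the loaded area has grown by z in each plan dimension:
Δσ = qBL/((B+z)(L+z)) = 154×5.3×8.3/((5.3+18)(8.3+18)) = 11.055 kPa

Δσ_z ≈ 11.1 kPa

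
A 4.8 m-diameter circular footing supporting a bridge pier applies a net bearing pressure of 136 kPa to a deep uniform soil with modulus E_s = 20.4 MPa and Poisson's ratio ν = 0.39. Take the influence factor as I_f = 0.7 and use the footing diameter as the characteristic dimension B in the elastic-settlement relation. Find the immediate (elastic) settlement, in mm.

S_e ≈ 19 mm

Immediate (elastic) settlement: S_e = q·B·(1−ν²)/E_s · I_f.
E_s = 20.4 MPa = 20400 kPa.
S_e = 136 × 4.8 × (1 − 0.39²) / 20400 × 0.7
    = 136 × 4.8 × 0.8479 / 20400 × 0.7
    = 0.01899 m = 18.99 mm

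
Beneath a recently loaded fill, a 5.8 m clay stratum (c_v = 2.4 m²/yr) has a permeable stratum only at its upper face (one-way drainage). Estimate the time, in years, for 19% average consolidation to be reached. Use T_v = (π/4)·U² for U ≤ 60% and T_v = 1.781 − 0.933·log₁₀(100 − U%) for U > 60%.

Drainage path length: H_d = H = 5.8 m (single drainage).
U ≤ 60%: T_v = (π/4)·U² = (π/4)×0.19² = 0.028353.
t = T_v·H_d²/c_v = 0.028353×5.8²/2.4 = 0.3974 years.

t ≈ 0.397 years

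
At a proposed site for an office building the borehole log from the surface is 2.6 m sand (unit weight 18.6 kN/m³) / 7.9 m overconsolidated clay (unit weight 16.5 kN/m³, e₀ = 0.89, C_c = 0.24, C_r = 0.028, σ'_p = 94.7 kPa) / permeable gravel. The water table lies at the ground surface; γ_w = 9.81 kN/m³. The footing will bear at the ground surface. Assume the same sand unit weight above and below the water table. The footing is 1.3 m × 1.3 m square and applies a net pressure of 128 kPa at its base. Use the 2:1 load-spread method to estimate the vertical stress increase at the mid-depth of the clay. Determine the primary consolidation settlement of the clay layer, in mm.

Mid-depth of clay below the ground surface: z = 2.6 + 7.9/2 = 6.55 m.
Total vertical stress at mid-clay: σ_v = 18.6×2.6 + 16.5×3.95 = 113.53 kPa.
Pore pressure: u = 9.81×(6.55 − 0) = 64.255 kPa.
Initial effective stress: σ'_0 = σ_v − u = 113.53 − 64.255 = 49.275 kPa.
Stress increase at mid-clay by the 2:1 spreading method:
Δσ = qBL/((B+z)(L+z)) = 128×1.3×1.3/((1.3+6.55)(1.3+6.55)) = 3.5104 kPa
Final effective stress: σ'_f = 49.275 + 3.5104 = 52.785 kPa.
σ'_f = 52.785 ≤ σ'_p = 94.7 kPa, so the clay remains overconsolidated and only the recompression index applies:
S_c = C_r·H/(1+e₀)·log₁₀(σ'_f/σ'_0) = 0.028×7.9/1.89×log₁₀(52.785/49.275)
    = 0.11704 × 0.029884 = 0.003498 m

S_c ≈ 3.5 mm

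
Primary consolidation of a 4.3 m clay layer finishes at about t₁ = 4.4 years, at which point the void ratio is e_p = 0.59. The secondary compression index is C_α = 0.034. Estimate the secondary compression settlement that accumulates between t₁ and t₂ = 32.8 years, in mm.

S_s ≈ 80.2 mm

Secondary compression: S_s = C_α·H/(1+e_p)·log₁₀(t₂/t₁)
S_s = 0.034×4.3/(1+0.59)×log₁₀(32.8/4.4)
    = 0.09195 × 0.8724 = 0.08022 m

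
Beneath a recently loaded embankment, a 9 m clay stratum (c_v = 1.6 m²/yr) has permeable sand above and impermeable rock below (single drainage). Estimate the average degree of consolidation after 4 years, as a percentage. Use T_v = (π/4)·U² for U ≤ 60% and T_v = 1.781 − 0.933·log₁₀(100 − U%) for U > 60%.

U ≈ 31.7 %

Drainage path length: H_d = H = 9 m (single drainage).
T_v = c_v·t/H_d² = 1.6×4/9² = 0.079012.
T_v = 0.079012 corresponds to the U ≤ 60% branch:
U = √(4T_v/π) = 0.3172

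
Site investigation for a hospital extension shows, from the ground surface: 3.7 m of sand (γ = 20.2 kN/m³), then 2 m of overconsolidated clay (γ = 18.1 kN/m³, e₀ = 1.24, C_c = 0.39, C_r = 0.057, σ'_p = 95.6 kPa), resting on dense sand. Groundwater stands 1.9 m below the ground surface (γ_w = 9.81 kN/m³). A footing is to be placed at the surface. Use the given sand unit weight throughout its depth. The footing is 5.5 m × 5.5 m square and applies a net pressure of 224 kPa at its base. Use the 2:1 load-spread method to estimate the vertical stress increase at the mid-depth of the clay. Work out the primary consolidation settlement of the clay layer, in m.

S_c ≈ 0.0555 m

Mid-depth of clay below the ground surface: z = 3.7 + 2/2 = 4.7 m.
Total vertical stress at mid-clay: σ_v = 20.2×3.7 + 18.1×1 = 92.84 kPa.
Pore pressure: u = 9.81×(4.7 − 1.9) = 27.468 kPa.
Initial effective stress: σ'_0 = σ_v − u = 92.84 − 27.468 = 65.372 kPa.
Stress increase at mid-clay by the 2:1 spreading method:
Δσ = qBL/((B+z)(L+z)) = 224×5.5×5.5/((5.5+4.7)(5.5+4.7)) = 65.129 kPa
Final effective stress: σ'_f = 65.372 + 65.129 = 130.5 kPa.
σ'_f = 130.5 > σ'_p = 95.6 kPa, so the stress path crosses the preconsolidation pressure — recompression up to σ'_p, then virgin compression beyond:
S_c = H/(1+e₀)·[C_r·log₁₀(σ'_p/σ'_0) + C_c·log₁₀(σ'_f/σ'_p)]
    = 2/2.24 × [0.057×log₁₀(95.6/65.372) + 0.39×log₁₀(130.5/95.6)]
    = 0.89286 × [0.0094088 + 0.05271] = 0.05546 m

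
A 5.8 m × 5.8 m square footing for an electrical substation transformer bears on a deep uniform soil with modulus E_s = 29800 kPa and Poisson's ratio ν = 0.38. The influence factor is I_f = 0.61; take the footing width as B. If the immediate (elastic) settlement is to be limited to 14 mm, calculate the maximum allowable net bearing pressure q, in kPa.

S_e = q·B·(1−ν²)/E_s · I_f  ⇒  q = S_e·E_s / (B·(1−ν²)·I_f).
q = 0.014 × 29800 / (5.8 × 0.8556 × 0.61) = 137.8 kPa

q ≈ 138 kPa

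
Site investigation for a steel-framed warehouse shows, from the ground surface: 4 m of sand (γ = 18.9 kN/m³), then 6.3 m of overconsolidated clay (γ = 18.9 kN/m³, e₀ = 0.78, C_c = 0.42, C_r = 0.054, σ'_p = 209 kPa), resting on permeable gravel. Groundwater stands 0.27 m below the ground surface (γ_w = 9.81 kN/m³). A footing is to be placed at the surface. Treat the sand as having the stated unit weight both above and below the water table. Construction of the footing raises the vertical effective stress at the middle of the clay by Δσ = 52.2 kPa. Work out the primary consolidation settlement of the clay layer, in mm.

Mid-depth of clay below the ground surface: z = 4 + 6.3/2 = 7.15 m.
Total vertical stress at mid-clay: σ_v = 18.9×4 + 18.9×3.15 = 135.13 kPa.
Pore pressure: u = 9.81×(7.15 − 0.27) = 67.493 kPa.
Initial effective stress: σ'_0 = σ_v − u = 135.13 − 67.493 = 67.637 kPa.
Final effective stress: σ'_f = 67.637 + 52.2 = 119.84 kPa.
σ'_f = 119.84 ≤ σ'_p = 209 kPa, so the clay remains overconsolidated and only the recompression index applies:
S_c = C_r·H/(1+e₀)·log₁₀(σ'_f/σ'_0) = 0.054×6.3/1.78×log₁₀(119.84/67.637)
    = 0.19112 × 0.24842 = 0.04748 m

S_c ≈ 47.5 mm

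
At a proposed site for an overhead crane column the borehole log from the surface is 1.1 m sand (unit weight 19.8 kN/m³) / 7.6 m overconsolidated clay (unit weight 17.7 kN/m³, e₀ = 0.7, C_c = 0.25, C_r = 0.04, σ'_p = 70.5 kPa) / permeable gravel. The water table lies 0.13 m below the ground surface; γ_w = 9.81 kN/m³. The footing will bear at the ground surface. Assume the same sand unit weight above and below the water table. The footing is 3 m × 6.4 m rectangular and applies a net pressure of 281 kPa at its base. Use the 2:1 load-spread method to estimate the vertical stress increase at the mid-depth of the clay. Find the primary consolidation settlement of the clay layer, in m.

Mid-depth of clay below the ground surface: z = 1.1 + 7.6/2 = 4.9 m.
Total vertical stress at mid-clay: σ_v = 19.8×1.1 + 17.7×3.8 = 89.04 kPa.
Pore pressure: u = 9.81×(4.9 − 0.13) = 46.794 kPa.
Initial effective stress: σ'_0 = σ_v − u = 89.04 − 46.794 = 42.246 kPa.
Stress increase at mid-clay by the 2:1 spreading method:
Δσ = qBL/((B+z)(L+z)) = 281×3×6.4/((3+4.9)(6.4+4.9)) = 60.437 kPa
Final effective stress: σ'_f = 42.246 + 60.437 = 102.68 kPa.
σ'_f = 102.68 > σ'_p = 70.5 kPa, so the stress path crosses the preconsolidation pressure — recompression up to σ'_p, then virgin compression beyond:
S_c = H/(1+e₀)·[C_r·log₁₀(σ'_p/σ'_0) + C_c·log₁₀(σ'_f/σ'_p)]
    = 7.6/1.7 × [0.04×log₁₀(70.5/42.246) + 0.25×log₁₀(102.68/70.5)]
    = 4.4706 × [0.0088961 + 0.040824] = 0.2223 m

S_c ≈ 0.222 m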